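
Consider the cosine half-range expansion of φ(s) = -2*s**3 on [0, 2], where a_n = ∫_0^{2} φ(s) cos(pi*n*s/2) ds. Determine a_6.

a_6 = ∫_0^{2} (-2*s**3) cos(3*pi*s) ds.
Integrating by parts three times (tabular method), an antiderivative of (-2*s**3) cos(3*pi*s) is -2*s**3*sin(3*pi*s)/(3*pi) - 2*s**2*cos(3*pi*s)/(3*pi**2) + 4*s*sin(3*pi*s)/(9*pi**3) + 4*cos(3*pi*s)/(27*pi**4); evaluating from 0 to 2: ∫_{0}^{2} (-2*s**3) cos(3*pi*s) ds = (4*(1 - 18*pi**2)/(27*pi**4)) - (4/(27*pi**4)) = -8/(3*pi**2).
Hence a_6 = -8/(3*pi**2).

-8/(3*pi**2)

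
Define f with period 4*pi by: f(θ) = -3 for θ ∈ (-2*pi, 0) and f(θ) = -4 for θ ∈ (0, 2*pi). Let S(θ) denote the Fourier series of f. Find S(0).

-7/2

At θ = 0 the one-sided limits are f(0^-) = -3 and f(0^+) = -4.
By Dirichlet's theorem the series converges to their average, [(-3) + (-4)]/2 = -7/2.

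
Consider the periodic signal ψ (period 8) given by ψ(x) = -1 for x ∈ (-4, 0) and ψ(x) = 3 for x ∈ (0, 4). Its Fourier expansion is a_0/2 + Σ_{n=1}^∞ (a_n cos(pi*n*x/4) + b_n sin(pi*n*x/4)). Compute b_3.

8/(3*pi)

b_3 = 1/4 ∫_{-4}^{4} ψ(x) sin(3*pi*x/4) dx.
Split the integral at the breakpoints.
Directly, an antiderivative of (-1) sin(3*pi*x/4) is 4*cos(3*pi*x/4)/(3*pi); evaluating from -4 to 0: ∫_{-4}^{0} (-1) sin(3*pi*x/4) dx = (4/(3*pi)) - (-4/(3*pi)) = 8/(3*pi).
Directly, an antiderivative of (3) sin(3*pi*x/4) is -4*cos(3*pi*x/4)/pi; evaluating from 0 to 4: ∫_{0}^{4} (3) sin(3*pi*x/4) dx = (4/pi) - (-4/pi) = 8/pi.
Summing the pieces and multiplying by (1/4) gives b_3 = 8/(3*pi).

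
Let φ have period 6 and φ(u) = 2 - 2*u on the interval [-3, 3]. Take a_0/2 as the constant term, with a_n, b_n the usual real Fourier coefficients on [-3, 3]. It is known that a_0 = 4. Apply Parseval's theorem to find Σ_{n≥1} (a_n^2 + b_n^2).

Parseval: a_0^2/2 + Σ_{n≥1} (a_n^2+b_n^2) = 1/3 ∫_{-3}^{3} φ(u)^2 du = 32.
Subtract a_0^2/2 = 8: Σ (a_n^2+b_n^2) = 24.

24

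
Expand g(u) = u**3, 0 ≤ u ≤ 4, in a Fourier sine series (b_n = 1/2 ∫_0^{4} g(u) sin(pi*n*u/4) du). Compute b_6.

32*(1 - 6*pi**2)/(9*pi**3)

b_6 = 1/2 ∫_0^{4} (u**3) sin(3*pi*u/2) du.
Integrating by parts three times (tabular method), an antiderivative of (u**3) sin(3*pi*u/2) is -2*u**3*cos(3*pi*u/2)/(3*pi) + 4*u**2*sin(3*pi*u/2)/(3*pi**2) + 16*u*cos(3*pi*u/2)/(9*pi**3) - 32*sin(3*pi*u/2)/(27*pi**4); evaluating from 0 to 4: ∫_{0}^{4} (u**3) sin(3*pi*u/2) du = (64*(1 - 6*pi**2)/(9*pi**3)) - (0) = 64*(1 - 6*pi**2)/(9*pi**3).
Hence b_6 = (1/2)·(64*(1 - 6*pi**2)/(9*pi**3)) = 32*(1 - 6*pi**2)/(9*pi**3).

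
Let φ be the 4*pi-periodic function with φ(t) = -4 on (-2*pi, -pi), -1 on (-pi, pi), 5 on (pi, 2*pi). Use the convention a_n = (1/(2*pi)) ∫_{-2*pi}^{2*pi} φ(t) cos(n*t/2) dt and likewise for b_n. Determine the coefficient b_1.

9/pi

b_1 = (1/(2*pi)) ∫_{-2*pi}^{2*pi} φ(t) sin(t/2) dt.
Split the integral at the breakpoints.
Directly, an antiderivative of (-4) sin(t/2) is 8*cos(t/2); evaluating from -2*pi to -pi: ∫_{-2*pi}^{-pi} (-4) sin(t/2) dt = (0) - (-8) = 8.
Directly, an antiderivative of (-1) sin(t/2) is 2*cos(t/2); evaluating from -pi to pi: ∫_{-pi}^{pi} (-1) sin(t/2) dt = (0) - (0) = 0.
Directly, an antiderivative of (5) sin(t/2) is -10*cos(t/2); evaluating from pi to 2*pi: ∫_{pi}^{2*pi} (5) sin(t/2) dt = (10) - (0) = 10.
Summing the pieces and multiplying by (1/(2*pi)) gives b_1 = 9/pi.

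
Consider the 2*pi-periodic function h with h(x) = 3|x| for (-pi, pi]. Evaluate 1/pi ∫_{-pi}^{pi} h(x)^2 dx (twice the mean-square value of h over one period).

1/pi ∫_{-pi}^{pi} h(x)^2 dx = 1/pi · (6*pi**3) = 6*pi**2.

6*pi**2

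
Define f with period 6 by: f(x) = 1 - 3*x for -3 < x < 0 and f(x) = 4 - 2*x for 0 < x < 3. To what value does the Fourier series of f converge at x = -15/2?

x = -15/2 differs from x = -3/2 by -1 full period(s), and the series is 6-periodic.
f is continuous at x = -3/2 with value 11/2, so the series converges to 11/2 there.

11/2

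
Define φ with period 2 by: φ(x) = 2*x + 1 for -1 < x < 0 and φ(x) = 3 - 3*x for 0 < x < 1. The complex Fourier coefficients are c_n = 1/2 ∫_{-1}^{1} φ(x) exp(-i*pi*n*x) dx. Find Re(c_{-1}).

5/pi**2

Since φ is real-valued, Re(c_{-1}) = 1/2 ∫_{-1}^{1} φ(x) cos(-pi*x) dx = a_{1}/2.
Split the integral at the breakpoints.
Integrating by parts (boundary term plus one more integral), an antiderivative of (2*x + 1) cos(-pi*x) is 2*x*sin(pi*x)/pi + sin(pi*x)/pi + 2*cos(pi*x)/pi**2; evaluating from -1 to 0: ∫_{-1}^{0} (2*x + 1) cos(-pi*x) dx = (2/pi**2) - (-2/pi**2) = 4/pi**2.
Integrating by parts (boundary term plus one more integral), an antiderivative of (3 - 3*x) cos(-pi*x) is -3*x*sin(pi*x)/pi + 3*sin(pi*x)/pi - 3*cos(pi*x)/pi**2; evaluating from 0 to 1: ∫_{0}^{1} (3 - 3*x) cos(-pi*x) dx = (3/pi**2) - (-3/pi**2) = 6/pi**2.
So ∫_{-1}^{1} φ(x) cos(-pi*x) dx = 10/pi**2.
Hence Re(c_{-1}) = (1/2)·(10/pi**2) = 5/pi**2.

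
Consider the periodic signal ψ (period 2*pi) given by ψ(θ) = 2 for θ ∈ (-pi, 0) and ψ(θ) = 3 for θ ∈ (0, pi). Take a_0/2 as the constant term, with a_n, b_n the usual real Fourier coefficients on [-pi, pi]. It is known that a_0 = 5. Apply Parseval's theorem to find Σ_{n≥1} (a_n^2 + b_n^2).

1/2

Parseval: a_0^2/2 + Σ_{n≥1} (a_n^2+b_n^2) = 1/pi ∫_{-pi}^{pi} ψ(θ)^2 dθ = 13.
Subtract a_0^2/2 = 25/2: Σ (a_n^2+b_n^2) = 1/2.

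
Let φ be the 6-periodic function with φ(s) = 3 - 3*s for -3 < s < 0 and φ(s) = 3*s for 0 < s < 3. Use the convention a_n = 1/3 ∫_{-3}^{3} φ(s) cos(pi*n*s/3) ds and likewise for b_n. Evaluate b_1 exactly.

-6/pi

b_1 = 1/3 ∫_{-3}^{3} φ(s) sin(pi*s/3) ds.
Split the integral at the breakpoints.
Integrating by parts (boundary term plus one more integral), an antiderivative of (3 - 3*s) sin(pi*s/3) is 9*s*cos(pi*s/3)/pi - 27*sin(pi*s/3)/pi**2 - 9*cos(pi*s/3)/pi; evaluating from -3 to 0: ∫_{-3}^{0} (3 - 3*s) sin(pi*s/3) ds = (-9/pi) - (36/pi) = -45/pi.
Integrating by parts (boundary term plus one more integral), an antiderivative of (3*s) sin(pi*s/3) is -9*s*cos(pi*s/3)/pi + 27*sin(pi*s/3)/pi**2; evaluating from 0 to 3: ∫_{0}^{3} (3*s) sin(pi*s/3) ds = (27/pi) - (0) = 27/pi.
Summing the pieces and multiplying by (1/3) gives b_1 = -6/pi.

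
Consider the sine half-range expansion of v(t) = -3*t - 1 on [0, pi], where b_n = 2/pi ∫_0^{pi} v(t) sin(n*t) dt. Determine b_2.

b_2 = 2/pi ∫_0^{pi} (-3*t - 1) sin(2*t) dt.
Integrating by parts (boundary term plus one more integral), an antiderivative of (-3*t - 1) sin(2*t) is 3*t*cos(2*t)/2 - 3*sin(2*t)/4 + cos(2*t)/2; evaluating from 0 to pi: ∫_{0}^{pi} (-3*t - 1) sin(2*t) dt = (1/2 + 3*pi/2) - (1/2) = 3*pi/2.
Hence b_2 = (2/pi)·(3*pi/2) = 3.

3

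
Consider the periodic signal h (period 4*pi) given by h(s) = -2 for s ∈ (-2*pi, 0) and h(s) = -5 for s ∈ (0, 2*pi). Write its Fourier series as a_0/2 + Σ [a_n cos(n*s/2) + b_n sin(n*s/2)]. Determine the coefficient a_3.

a_3 = (1/(2*pi)) ∫_{-2*pi}^{2*pi} h(s) cos(3*s/2) ds.
Split the integral at the breakpoints.
Directly, an antiderivative of (-2) cos(3*s/2) is -4*sin(3*s/2)/3; evaluating from -2*pi to 0: ∫_{-2*pi}^{0} (-2) cos(3*s/2) ds = (0) - (0) = 0.
Directly, an antiderivative of (-5) cos(3*s/2) is -10*sin(3*s/2)/3; evaluating from 0 to 2*pi: ∫_{0}^{2*pi} (-5) cos(3*s/2) ds = (0) - (0) = 0.
Summing the pieces and multiplying by (1/(2*pi)) gives a_3 = 0.

0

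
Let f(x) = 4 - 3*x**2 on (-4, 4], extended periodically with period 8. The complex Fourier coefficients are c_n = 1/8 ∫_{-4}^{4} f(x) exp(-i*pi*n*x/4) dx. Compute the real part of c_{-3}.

Since f is real-valued, Re(c_{-3}) = 1/8 ∫_{-4}^{4} f(x) cos(-3*pi*x/4) dx = a_{3}/2.
f is even and cos(-3*pi*x/4) is even, so the integrand is even: ∫_{-4}^{4} f(x) cos(-3*pi*x/4) dx = 2∫_0^{4} f(x) cos(-3*pi*x/4) dx.
Integrating by parts twice (tabular method), an antiderivative of (4 - 3*x**2) cos(-3*pi*x/4) is -4*x**2*sin(3*pi*x/4)/pi - 32*x*cos(3*pi*x/4)/(3*pi**2) + 128*sin(3*pi*x/4)/(9*pi**3) + 16*sin(3*pi*x/4)/(3*pi); evaluating from 0 to 4: ∫_{0}^{4} (4 - 3*x**2) cos(-3*pi*x/4) dx = (128/(3*pi**2)) - (0) = 128/(3*pi**2).
So ∫_{-4}^{4} f(x) cos(-3*pi*x/4) dx = 256/(3*pi**2).
Hence Re(c_{-3}) = (1/8)·(256/(3*pi**2)) = 32/(3*pi**2).

32/(3*pi**2)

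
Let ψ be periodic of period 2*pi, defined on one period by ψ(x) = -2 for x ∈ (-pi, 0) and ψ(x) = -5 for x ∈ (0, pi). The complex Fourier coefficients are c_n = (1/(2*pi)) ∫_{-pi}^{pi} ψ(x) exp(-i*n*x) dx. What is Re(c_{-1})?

Since ψ is real-valued, Re(c_{-1}) = (1/(2*pi)) ∫_{-pi}^{pi} ψ(x) cos(-x) dx = a_{1}/2.
Split the integral at the breakpoints.
Directly, an antiderivative of (-2) cos(-x) is -2*sin(x); evaluating from -pi to 0: ∫_{-pi}^{0} (-2) cos(-x) dx = (0) - (0) = 0.
Directly, an antiderivative of (-5) cos(-x) is -5*sin(x); evaluating from 0 to pi: ∫_{0}^{pi} (-5) cos(-x) dx = (0) - (0) = 0.
So ∫_{-pi}^{pi} ψ(x) cos(-x) dx = 0.
Hence Re(c_{-1}) = (1/(2*pi))·(0) = 0.

0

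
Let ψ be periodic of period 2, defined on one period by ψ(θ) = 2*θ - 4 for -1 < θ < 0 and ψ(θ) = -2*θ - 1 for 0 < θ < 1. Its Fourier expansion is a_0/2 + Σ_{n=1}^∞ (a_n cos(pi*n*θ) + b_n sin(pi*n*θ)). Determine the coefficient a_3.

8/(9*pi**2)

a_3 = ∫_{-1}^{1} ψ(θ) cos(3*pi*θ) dθ.
Split the integral at the breakpoints.
Integrating by parts (boundary term plus one more integral), an antiderivative of (2*θ - 4) cos(3*pi*θ) is 2*θ*sin(3*pi*θ)/(3*pi) - 4*sin(3*pi*θ)/(3*pi) + 2*cos(3*pi*θ)/(9*pi**2); evaluating from -1 to 0: ∫_{-1}^{0} (2*θ - 4) cos(3*pi*θ) dθ = (2/(9*pi**2)) - (-2/(9*pi**2)) = 4/(9*pi**2).
Integrating by parts (boundary term plus one more integral), an antiderivative of (-2*θ - 1) cos(3*pi*θ) is -2*θ*sin(3*pi*θ)/(3*pi) - sin(3*pi*θ)/(3*pi) - 2*cos(3*pi*θ)/(9*pi**2); evaluating from 0 to 1: ∫_{0}^{1} (-2*θ - 1) cos(3*pi*θ) dθ = (2/(9*pi**2)) - (-2/(9*pi**2)) = 4/(9*pi**2).
Summing the pieces gives a_3 = 8/(9*pi**2).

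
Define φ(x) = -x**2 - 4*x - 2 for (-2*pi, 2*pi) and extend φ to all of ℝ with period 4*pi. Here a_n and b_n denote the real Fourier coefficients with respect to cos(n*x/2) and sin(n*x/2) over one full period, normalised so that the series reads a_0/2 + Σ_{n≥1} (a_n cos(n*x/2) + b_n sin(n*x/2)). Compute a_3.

a_3 = (1/(2*pi)) ∫_{-2*pi}^{2*pi} φ(x) cos(3*x/2) dx.
Integrating by parts twice (tabular method), an antiderivative of (-x**2 - 4*x - 2) cos(3*x/2) is -2*x**2*sin(3*x/2)/3 - 8*x*sin(3*x/2)/3 - 8*x*cos(3*x/2)/9 - 20*sin(3*x/2)/27 - 16*cos(3*x/2)/9; evaluating from -2*pi to 2*pi: ∫_{-2*pi}^{2*pi} (-x**2 - 4*x - 2) cos(3*x/2) dx = (16/9 + 16*pi/9) - (16/9 - 16*pi/9) = 32*pi/9.
Hence a_3 = (1/(2*pi))·(32*pi/9) = 16/9.

16/9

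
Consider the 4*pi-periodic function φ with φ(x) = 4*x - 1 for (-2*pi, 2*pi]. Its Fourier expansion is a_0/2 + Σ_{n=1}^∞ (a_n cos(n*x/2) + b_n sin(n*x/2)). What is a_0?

-2

a_0 = (1/(2*pi)) ∫_{-2*pi}^{2*pi} φ(x) dx = (1/(2*pi)) · (-4*pi) = -2.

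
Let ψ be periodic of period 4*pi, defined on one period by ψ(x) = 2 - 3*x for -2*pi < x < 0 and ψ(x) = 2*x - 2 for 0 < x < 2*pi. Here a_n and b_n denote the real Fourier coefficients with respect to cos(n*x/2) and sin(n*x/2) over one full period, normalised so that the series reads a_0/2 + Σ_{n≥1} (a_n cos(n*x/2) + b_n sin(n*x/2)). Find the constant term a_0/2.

a_0 = (1/(2*pi)) ∫_{-2*pi}^{2*pi} ψ(x) dx = (1/(2*pi)) · (10*pi**2) = 5*pi.
So the constant term a_0/2 = 5*pi/2.

5*pi/2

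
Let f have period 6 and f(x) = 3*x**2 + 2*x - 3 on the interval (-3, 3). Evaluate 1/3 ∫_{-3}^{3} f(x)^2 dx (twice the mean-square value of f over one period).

1128/5

1/3 ∫_{-3}^{3} f(x)^2 dx = 1/3 · (3384/5) = 1128/5.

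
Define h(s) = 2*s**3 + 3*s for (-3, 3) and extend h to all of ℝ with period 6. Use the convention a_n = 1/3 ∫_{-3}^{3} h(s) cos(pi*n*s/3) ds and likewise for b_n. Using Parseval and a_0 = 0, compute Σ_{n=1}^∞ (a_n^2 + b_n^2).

Parseval: a_0^2/2 + Σ_{n≥1} (a_n^2+b_n^2) = 1/3 ∫_{-3}^{3} h(s)^2 ds = 44658/35.
Subtract a_0^2/2 = 0: Σ (a_n^2+b_n^2) = 44658/35.

44658/35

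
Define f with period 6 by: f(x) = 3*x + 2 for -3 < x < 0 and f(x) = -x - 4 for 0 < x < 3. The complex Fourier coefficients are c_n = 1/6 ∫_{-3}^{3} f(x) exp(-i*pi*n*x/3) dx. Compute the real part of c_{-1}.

Since f is real-valued, Re(c_{-1}) = 1/6 ∫_{-3}^{3} f(x) cos(-pi*x/3) dx = a_{1}/2.
Split the integral at the breakpoints.
Integrating by parts (boundary term plus one more integral), an antiderivative of (3*x + 2) cos(-pi*x/3) is 9*x*sin(pi*x/3)/pi + 6*sin(pi*x/3)/pi + 27*cos(pi*x/3)/pi**2; evaluating from -3 to 0: ∫_{-3}^{0} (3*x + 2) cos(-pi*x/3) dx = (27/pi**2) - (-27/pi**2) = 54/pi**2.
Integrating by parts (boundary term plus one more integral), an antiderivative of (-x - 4) cos(-pi*x/3) is -3*x*sin(pi*x/3)/pi - 12*sin(pi*x/3)/pi - 9*cos(pi*x/3)/pi**2; evaluating from 0 to 3: ∫_{0}^{3} (-x - 4) cos(-pi*x/3) dx = (9/pi**2) - (-9/pi**2) = 18/pi**2.
So ∫_{-3}^{3} f(x) cos(-pi*x/3) dx = 72/pi**2.
Hence Re(c_{-1}) = (1/6)·(72/pi**2) = 12/pi**2.

12/pi**2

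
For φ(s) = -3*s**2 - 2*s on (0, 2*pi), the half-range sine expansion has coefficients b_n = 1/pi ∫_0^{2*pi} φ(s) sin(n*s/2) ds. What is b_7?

8*(-147*pi**2 - 49*pi + 12)/(343*pi)

b_7 = 1/pi ∫_0^{2*pi} (-3*s**2 - 2*s) sin(7*s/2) ds.
Integrating by parts twice (tabular method), an antiderivative of (-3*s**2 - 2*s) sin(7*s/2) is 6*s**2*cos(7*s/2)/7 - 24*s*sin(7*s/2)/49 + 4*s*cos(7*s/2)/7 - 8*sin(7*s/2)/49 - 48*cos(7*s/2)/343; evaluating from 0 to 2*pi: ∫_{0}^{2*pi} (-3*s**2 - 2*s) sin(7*s/2) ds = (-24*pi**2/7 - 8*pi/7 + 48/343) - (-48/343) = -24*pi**2/7 - 8*pi/7 + 96/343.
Hence b_7 = (1/pi)·(-24*pi**2/7 - 8*pi/7 + 96/343) = 8*(-147*pi**2 - 49*pi + 12)/(343*pi).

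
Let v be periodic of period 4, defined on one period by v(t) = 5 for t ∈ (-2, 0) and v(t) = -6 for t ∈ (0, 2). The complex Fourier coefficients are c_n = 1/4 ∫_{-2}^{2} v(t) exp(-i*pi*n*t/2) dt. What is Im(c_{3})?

Since v is real-valued, Im(c_{3}) = -1/4 ∫_{-2}^{2} v(t) sin(3*pi*t/2) dt = -b_{3}/2.
Split the integral at the breakpoints.
Directly, an antiderivative of (5) sin(3*pi*t/2) is -10*cos(3*pi*t/2)/(3*pi); evaluating from -2 to 0: ∫_{-2}^{0} (5) sin(3*pi*t/2) dt = (-10/(3*pi)) - (10/(3*pi)) = -20/(3*pi).
Directly, an antiderivative of (-6) sin(3*pi*t/2) is 4*cos(3*pi*t/2)/pi; evaluating from 0 to 2: ∫_{0}^{2} (-6) sin(3*pi*t/2) dt = (-4/pi) - (4/pi) = -8/pi.
So ∫_{-2}^{2} v(t) sin(3*pi*t/2) dt = -44/(3*pi).
Hence Im(c_{3}) = (-1/4)·(-44/(3*pi)) = 11/(3*pi).

11/(3*pi)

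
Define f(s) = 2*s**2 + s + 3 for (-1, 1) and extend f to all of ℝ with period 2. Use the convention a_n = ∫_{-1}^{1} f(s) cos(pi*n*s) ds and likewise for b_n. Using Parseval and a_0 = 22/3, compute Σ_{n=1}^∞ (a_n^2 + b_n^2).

Parseval: a_0^2/2 + Σ_{n≥1} (a_n^2+b_n^2) = ∫_{-1}^{1} f(s)^2 ds = 424/15.
Subtract a_0^2/2 = 242/9: Σ (a_n^2+b_n^2) = 62/45.

62/45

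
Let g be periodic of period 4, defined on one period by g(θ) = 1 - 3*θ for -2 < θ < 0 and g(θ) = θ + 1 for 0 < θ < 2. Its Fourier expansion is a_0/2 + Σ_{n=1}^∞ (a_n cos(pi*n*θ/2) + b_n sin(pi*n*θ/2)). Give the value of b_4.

1/pi

b_4 = 1/2 ∫_{-2}^{2} g(θ) sin(2*pi*θ) dθ.
Split the integral at the breakpoints.
Integrating by parts (boundary term plus one more integral), an antiderivative of (1 - 3*θ) sin(2*pi*θ) is 3*θ*cos(2*pi*θ)/(2*pi) - 3*sin(2*pi*θ)/(4*pi**2) - cos(2*pi*θ)/(2*pi); evaluating from -2 to 0: ∫_{-2}^{0} (1 - 3*θ) sin(2*pi*θ) dθ = (-1/(2*pi)) - (-7/(2*pi)) = 3/pi.
Integrating by parts (boundary term plus one more integral), an antiderivative of (θ + 1) sin(2*pi*θ) is -θ*cos(2*pi*θ)/(2*pi) + sin(2*pi*θ)/(4*pi**2) - cos(2*pi*θ)/(2*pi); evaluating from 0 to 2: ∫_{0}^{2} (θ + 1) sin(2*pi*θ) dθ = (-3/(2*pi)) - (-1/(2*pi)) = -1/pi.
Summing the pieces and multiplying by (1/2) gives b_4 = 1/pi.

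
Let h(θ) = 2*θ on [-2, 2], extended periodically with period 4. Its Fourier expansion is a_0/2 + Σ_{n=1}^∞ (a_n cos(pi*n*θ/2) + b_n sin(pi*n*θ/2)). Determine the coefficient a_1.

a_1 = 1/2 ∫_{-2}^{2} h(θ) cos(pi*θ/2) dθ.
h is odd and cos(pi*θ/2) is even, so the integrand is odd over a symmetric interval and the integral vanishes.

0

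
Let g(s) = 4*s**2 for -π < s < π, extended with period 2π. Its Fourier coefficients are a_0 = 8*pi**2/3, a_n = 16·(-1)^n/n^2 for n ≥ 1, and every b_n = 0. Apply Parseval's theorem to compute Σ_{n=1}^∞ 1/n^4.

Parseval: a_0^2/2 + Σ a_n^2 = (1/π) ∫_{-π}^{π} g(s)^2 ds = 32*pi**4/5.
Subtract a_0^2/2 = 32*pi**4/9: Σ a_n^2 = 128*pi**4/45.
Since a_n^2 = 256/n^4, Σ 1/n^4 = pi**4/90.

pi**4/90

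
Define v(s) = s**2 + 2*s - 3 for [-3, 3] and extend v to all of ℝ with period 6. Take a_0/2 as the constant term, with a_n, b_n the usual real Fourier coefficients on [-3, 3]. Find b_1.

12/pi

b_1 = 1/3 ∫_{-3}^{3} v(s) sin(pi*s/3) ds.
Integrating by parts twice (tabular method), an antiderivative of (s**2 + 2*s - 3) sin(pi*s/3) is -3*s**2*cos(pi*s/3)/pi + 18*s*sin(pi*s/3)/pi**2 - 6*s*cos(pi*s/3)/pi + 18*sin(pi*s/3)/pi**2 + 54*cos(pi*s/3)/pi**3 + 9*cos(pi*s/3)/pi; evaluating from -3 to 3: ∫_{-3}^{3} (s**2 + 2*s - 3) sin(pi*s/3) ds = (-54/pi**3 + 36/pi) - (-54/pi**3) = 36/pi.
Hence b_1 = (1/3)·(36/pi) = 12/pi.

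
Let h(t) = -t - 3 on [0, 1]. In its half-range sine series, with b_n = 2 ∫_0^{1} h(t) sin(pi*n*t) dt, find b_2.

b_2 = 2 ∫_0^{1} (-t - 3) sin(2*pi*t) dt.
Integrating by parts (boundary term plus one more integral), an antiderivative of (-t - 3) sin(2*pi*t) is t*cos(2*pi*t)/(2*pi) - sin(2*pi*t)/(4*pi**2) + 3*cos(2*pi*t)/(2*pi); evaluating from 0 to 1: ∫_{0}^{1} (-t - 3) sin(2*pi*t) dt = (2/pi) - (3/(2*pi)) = 1/(2*pi).
Hence b_2 = 2·(1/(2*pi)) = 1/pi.

1/pi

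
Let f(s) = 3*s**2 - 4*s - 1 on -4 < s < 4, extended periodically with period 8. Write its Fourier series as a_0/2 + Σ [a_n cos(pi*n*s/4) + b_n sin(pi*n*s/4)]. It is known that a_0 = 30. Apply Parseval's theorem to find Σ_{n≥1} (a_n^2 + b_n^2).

8704/15

Parseval: a_0^2/2 + Σ_{n≥1} (a_n^2+b_n^2) = 1/4 ∫_{-4}^{4} f(s)^2 ds = 15454/15.
Subtract a_0^2/2 = 450: Σ (a_n^2+b_n^2) = 8704/15.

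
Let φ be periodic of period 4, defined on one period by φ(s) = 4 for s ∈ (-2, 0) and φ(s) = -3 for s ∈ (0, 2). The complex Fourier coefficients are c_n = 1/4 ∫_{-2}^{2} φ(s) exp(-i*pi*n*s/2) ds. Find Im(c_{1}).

7/pi

Since φ is real-valued, Im(c_{1}) = -1/4 ∫_{-2}^{2} φ(s) sin(pi*s/2) ds = -b_{1}/2.
Split the integral at the breakpoints.
Directly, an antiderivative of (4) sin(pi*s/2) is -8*cos(pi*s/2)/pi; evaluating from -2 to 0: ∫_{-2}^{0} (4) sin(pi*s/2) ds = (-8/pi) - (8/pi) = -16/pi.
Directly, an antiderivative of (-3) sin(pi*s/2) is 6*cos(pi*s/2)/pi; evaluating from 0 to 2: ∫_{0}^{2} (-3) sin(pi*s/2) ds = (-6/pi) - (6/pi) = -12/pi.
So ∫_{-2}^{2} φ(s) sin(pi*s/2) ds = -28/pi.
Hence Im(c_{1}) = (-1/4)·(-28/pi) = 7/pi.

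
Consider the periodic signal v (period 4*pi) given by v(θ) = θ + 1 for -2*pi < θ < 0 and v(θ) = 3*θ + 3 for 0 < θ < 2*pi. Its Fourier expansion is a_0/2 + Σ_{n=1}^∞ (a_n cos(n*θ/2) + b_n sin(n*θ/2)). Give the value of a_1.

-8/pi

a_1 = (1/(2*pi)) ∫_{-2*pi}^{2*pi} v(θ) cos(θ/2) dθ.
Split the integral at the breakpoints.
Integrating by parts (boundary term plus one more integral), an antiderivative of (θ + 1) cos(θ/2) is 2*θ*sin(θ/2) + 2*sin(θ/2) + 4*cos(θ/2); evaluating from -2*pi to 0: ∫_{-2*pi}^{0} (θ + 1) cos(θ/2) dθ = (4) - (-4) = 8.
Integrating by parts (boundary term plus one more integral), an antiderivative of (3*θ + 3) cos(θ/2) is 6*θ*sin(θ/2) + 6*sin(θ/2) + 12*cos(θ/2); evaluating from 0 to 2*pi: ∫_{0}^{2*pi} (3*θ + 3) cos(θ/2) dθ = (-12) - (12) = -24.
Summing the pieces and multiplying by (1/(2*pi)) gives a_1 = -8/pi.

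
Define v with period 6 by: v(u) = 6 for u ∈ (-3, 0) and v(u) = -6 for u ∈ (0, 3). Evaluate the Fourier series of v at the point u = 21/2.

u = 21/2 differs from u = -3/2 by 2 full period(s), and the series is 6-periodic.
v is continuous at u = -3/2 with value 6, so the series converges to 6 there.

6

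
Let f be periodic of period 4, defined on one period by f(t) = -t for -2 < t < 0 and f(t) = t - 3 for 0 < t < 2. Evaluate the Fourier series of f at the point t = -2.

1/2

At t = -2 the one-sided limits are f(-2^-) = -1 and f(-2^+) = 2.
By Dirichlet's theorem the series converges to their average, [(-1) + (2)]/2 = 1/2.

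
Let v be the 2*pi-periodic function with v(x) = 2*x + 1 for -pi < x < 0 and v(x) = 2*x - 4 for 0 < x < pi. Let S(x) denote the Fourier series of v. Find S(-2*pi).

x = -2*pi differs from x = 0 by -1 full period(s), and the series is 2*pi-periodic.
At x = 0 the one-sided limits are v(0^-) = 1 and v(0^+) = -4.
By Dirichlet's theorem the series converges to their average, [(1) + (-4)]/2 = -3/2.

-3/2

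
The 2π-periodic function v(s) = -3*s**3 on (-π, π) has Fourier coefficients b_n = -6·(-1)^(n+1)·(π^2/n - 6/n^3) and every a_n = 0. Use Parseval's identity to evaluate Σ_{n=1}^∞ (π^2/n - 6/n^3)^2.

Parseval: Σ b_n^2 = (1/π) ∫_{-π}^{π} v(s)^2 ds = 18*pi**6/7.
b_n^2 = 36·(π^2/n - 6/n^3)^2, so the sum equals (18*pi**6/7)/36 = pi**6/14.

pi**6/14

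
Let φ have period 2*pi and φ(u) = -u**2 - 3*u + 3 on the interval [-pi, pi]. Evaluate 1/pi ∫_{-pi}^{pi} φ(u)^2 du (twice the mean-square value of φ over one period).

1/pi ∫_{-pi}^{pi} φ(u)^2 du = 1/pi · (2*pi*(45 + 5*pi**2 + pi**4)/5) = 18 + 2*pi**2 + 2*pi**4/5.

18 + 2*pi**2 + 2*pi**4/5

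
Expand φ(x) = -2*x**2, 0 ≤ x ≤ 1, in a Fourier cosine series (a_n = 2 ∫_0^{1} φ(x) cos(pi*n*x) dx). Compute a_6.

-2/(9*pi**2)

a_6 = 2 ∫_0^{1} (-2*x**2) cos(6*pi*x) dx.
Integrating by parts twice (tabular method), an antiderivative of (-2*x**2) cos(6*pi*x) is -x**2*sin(6*pi*x)/(3*pi) - x*cos(6*pi*x)/(9*pi**2) + sin(6*pi*x)/(54*pi**3); evaluating from 0 to 1: ∫_{0}^{1} (-2*x**2) cos(6*pi*x) dx = (-1/(9*pi**2)) - (0) = -1/(9*pi**2).
Hence a_6 = 2·(-1/(9*pi**2)) = -2/(9*pi**2).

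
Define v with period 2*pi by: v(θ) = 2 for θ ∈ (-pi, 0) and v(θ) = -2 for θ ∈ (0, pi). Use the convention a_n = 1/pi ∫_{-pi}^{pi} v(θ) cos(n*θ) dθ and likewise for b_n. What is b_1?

-8/pi

b_1 = 1/pi ∫_{-pi}^{pi} v(θ) sin(θ) dθ.
v is odd and sin(θ) is odd, so the integrand is even and b_1 = 2/pi ∫_0^{pi} v(θ) sin(θ) dθ.
Directly, an antiderivative of (-2) sin(θ) is 2*cos(θ); evaluating from 0 to pi: ∫_{0}^{pi} (-2) sin(θ) dθ = (-2) - (2) = -4.
Hence b_1 = (2/pi)·(-4) = -8/pi.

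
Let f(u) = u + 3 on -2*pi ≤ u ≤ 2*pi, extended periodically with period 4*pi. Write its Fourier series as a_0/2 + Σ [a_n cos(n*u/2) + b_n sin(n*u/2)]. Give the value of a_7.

a_7 = (1/(2*pi)) ∫_{-2*pi}^{2*pi} f(u) cos(7*u/2) du.
Integrating by parts (boundary term plus one more integral), an antiderivative of (u + 3) cos(7*u/2) is 2*u*sin(7*u/2)/7 + 6*sin(7*u/2)/7 + 4*cos(7*u/2)/49; evaluating from -2*pi to 2*pi: ∫_{-2*pi}^{2*pi} (u + 3) cos(7*u/2) du = (-4/49) - (-4/49) = 0.
Hence a_7 = (1/(2*pi))·(0) = 0.

0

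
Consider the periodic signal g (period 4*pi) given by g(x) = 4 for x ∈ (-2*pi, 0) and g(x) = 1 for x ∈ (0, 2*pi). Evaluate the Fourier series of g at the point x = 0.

At x = 0 the one-sided limits are g(0^-) = 4 and g(0^+) = 1.
By Dirichlet's theorem the series converges to their average, [(4) + (1)]/2 = 5/2.

5/2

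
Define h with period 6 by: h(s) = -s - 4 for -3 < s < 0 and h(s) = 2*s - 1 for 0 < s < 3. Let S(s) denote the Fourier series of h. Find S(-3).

s = -3 differs from s = 3 by -1 full period(s), and the series is 6-periodic.
At s = 3 the one-sided limits are h(3^-) = 5 and h(3^+) = -1.
By Dirichlet's theorem the series converges to their average, [(5) + (-1)]/2 = 2.

2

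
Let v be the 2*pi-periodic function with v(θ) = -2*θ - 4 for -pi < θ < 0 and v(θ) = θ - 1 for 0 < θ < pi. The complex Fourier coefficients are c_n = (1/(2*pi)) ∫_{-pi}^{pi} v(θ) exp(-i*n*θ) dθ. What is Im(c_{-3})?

Since v is real-valued, Im(c_{-3}) = -(1/(2*pi)) ∫_{-pi}^{pi} v(θ) sin(-3*θ) dθ = b_{3}/2.
Split the integral at the breakpoints.
Integrating by parts (boundary term plus one more integral), an antiderivative of (-2*θ - 4) sin(-3*θ) is -2*θ*cos(3*θ)/3 + 2*sin(3*θ)/9 - 4*cos(3*θ)/3; evaluating from -pi to 0: ∫_{-pi}^{0} (-2*θ - 4) sin(-3*θ) dθ = (-4/3) - (4/3 - 2*pi/3) = -8/3 + 2*pi/3.
Integrating by parts (boundary term plus one more integral), an antiderivative of (θ - 1) sin(-3*θ) is θ*cos(3*θ)/3 - sin(3*θ)/9 - cos(3*θ)/3; evaluating from 0 to pi: ∫_{0}^{pi} (θ - 1) sin(-3*θ) dθ = (1/3 - pi/3) - (-1/3) = 2/3 - pi/3.
So ∫_{-pi}^{pi} v(θ) sin(-3*θ) dθ = -2 + pi/3.
Hence Im(c_{-3}) = (-1/(2*pi))·(-2 + pi/3) = (6 - pi)/(6*pi).

(6 - pi)/(6*pi)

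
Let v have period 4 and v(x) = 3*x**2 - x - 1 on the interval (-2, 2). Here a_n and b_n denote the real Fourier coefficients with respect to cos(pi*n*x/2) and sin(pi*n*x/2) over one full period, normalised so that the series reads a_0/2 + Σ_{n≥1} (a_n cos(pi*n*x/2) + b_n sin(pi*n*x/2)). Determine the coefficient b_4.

1/pi

b_4 = 1/2 ∫_{-2}^{2} v(x) sin(2*pi*x) dx.
Integrating by parts twice (tabular method), an antiderivative of (3*x**2 - x - 1) sin(2*pi*x) is -3*x**2*cos(2*pi*x)/(2*pi) + 3*x*sin(2*pi*x)/(2*pi**2) + x*cos(2*pi*x)/(2*pi) - sin(2*pi*x)/(4*pi**2) + 3*cos(2*pi*x)/(4*pi**3) + cos(2*pi*x)/(2*pi); evaluating from -2 to 2: ∫_{-2}^{2} (3*x**2 - x - 1) sin(2*pi*x) dx = (3*(1 - 6*pi**2)/(4*pi**3)) - ((3 - 26*pi**2)/(4*pi**3)) = 2/pi.
Hence b_4 = (1/2)·(2/pi) = 1/pi.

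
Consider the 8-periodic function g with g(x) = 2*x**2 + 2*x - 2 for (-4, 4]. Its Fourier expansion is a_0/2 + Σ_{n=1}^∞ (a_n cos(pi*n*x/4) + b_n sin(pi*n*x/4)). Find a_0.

a_0 = 1/4 ∫_{-4}^{4} g(x) dx = 1/4 · (208/3) = 52/3.

52/3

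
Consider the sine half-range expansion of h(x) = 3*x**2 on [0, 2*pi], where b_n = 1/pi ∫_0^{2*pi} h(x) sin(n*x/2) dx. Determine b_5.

b_5 = 1/pi ∫_0^{2*pi} (3*x**2) sin(5*x/2) dx.
Integrating by parts twice (tabular method), an antiderivative of (3*x**2) sin(5*x/2) is -6*x**2*cos(5*x/2)/5 + 24*x*sin(5*x/2)/25 + 48*cos(5*x/2)/125; evaluating from 0 to 2*pi: ∫_{0}^{2*pi} (3*x**2) sin(5*x/2) dx = (-48/125 + 24*pi**2/5) - (48/125) = -96/125 + 24*pi**2/5.
Hence b_5 = (1/pi)·(-96/125 + 24*pi**2/5) = 24*(-4 + 25*pi**2)/(125*pi).

24*(-4 + 25*pi**2)/(125*pi)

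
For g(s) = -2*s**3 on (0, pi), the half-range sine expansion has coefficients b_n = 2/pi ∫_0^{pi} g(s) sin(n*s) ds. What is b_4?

-3/8 + pi**2

b_4 = 2/pi ∫_0^{pi} (-2*s**3) sin(4*s) ds.
Integrating by parts three times (tabular method), an antiderivative of (-2*s**3) sin(4*s) is s**3*cos(4*s)/2 - 3*s**2*sin(4*s)/8 - 3*s*cos(4*s)/16 + 3*sin(4*s)/64; evaluating from 0 to pi: ∫_{0}^{pi} (-2*s**3) sin(4*s) ds = (pi*(-3 + 8*pi**2)/16) - (0) = pi*(-3 + 8*pi**2)/16.
Hence b_4 = (2/pi)·(pi*(-3 + 8*pi**2)/16) = -3/8 + pi**2.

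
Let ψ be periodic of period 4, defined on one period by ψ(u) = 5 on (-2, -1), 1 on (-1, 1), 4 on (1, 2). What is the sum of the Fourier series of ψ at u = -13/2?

u = -13/2 differs from u = 3/2 by -2 full period(s), and the series is 4-periodic.
ψ is continuous at u = 3/2 with value 4, so the series converges to 4 there.

4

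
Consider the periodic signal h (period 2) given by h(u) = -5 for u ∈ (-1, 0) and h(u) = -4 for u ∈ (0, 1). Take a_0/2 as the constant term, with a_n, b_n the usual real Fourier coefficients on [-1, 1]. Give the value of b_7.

2/(7*pi)

b_7 = ∫_{-1}^{1} h(u) sin(7*pi*u) du.
Split the integral at the breakpoints.
Directly, an antiderivative of (-5) sin(7*pi*u) is 5*cos(7*pi*u)/(7*pi); evaluating from -1 to 0: ∫_{-1}^{0} (-5) sin(7*pi*u) du = (5/(7*pi)) - (-5/(7*pi)) = 10/(7*pi).
Directly, an antiderivative of (-4) sin(7*pi*u) is 4*cos(7*pi*u)/(7*pi); evaluating from 0 to 1: ∫_{0}^{1} (-4) sin(7*pi*u) du = (-4/(7*pi)) - (4/(7*pi)) = -8/(7*pi).
Summing the pieces gives b_7 = 2/(7*pi).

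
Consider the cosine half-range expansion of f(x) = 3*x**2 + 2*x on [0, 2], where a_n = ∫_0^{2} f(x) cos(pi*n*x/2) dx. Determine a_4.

3/pi**2

a_4 = ∫_0^{2} (3*x**2 + 2*x) cos(2*pi*x) dx.
Integrating by parts twice (tabular method), an antiderivative of (3*x**2 + 2*x) cos(2*pi*x) is 3*x**2*sin(2*pi*x)/(2*pi) + x*sin(2*pi*x)/pi + 3*x*cos(2*pi*x)/(2*pi**2) - 3*sin(2*pi*x)/(4*pi**3) + cos(2*pi*x)/(2*pi**2); evaluating from 0 to 2: ∫_{0}^{2} (3*x**2 + 2*x) cos(2*pi*x) dx = (7/(2*pi**2)) - (1/(2*pi**2)) = 3/pi**2.
Hence a_4 = 3/pi**2.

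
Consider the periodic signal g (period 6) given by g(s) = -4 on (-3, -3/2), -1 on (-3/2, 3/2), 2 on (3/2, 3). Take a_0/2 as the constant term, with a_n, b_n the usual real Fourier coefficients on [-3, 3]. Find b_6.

b_6 = 1/3 ∫_{-3}^{3} g(s) sin(2*pi*s) ds.
Split the integral at the breakpoints.
Directly, an antiderivative of (-4) sin(2*pi*s) is 2*cos(2*pi*s)/pi; evaluating from -3 to -3/2: ∫_{-3}^{-3/2} (-4) sin(2*pi*s) ds = (-2/pi) - (2/pi) = -4/pi.
Directly, an antiderivative of (-1) sin(2*pi*s) is cos(2*pi*s)/(2*pi); evaluating from -3/2 to 3/2: ∫_{-3/2}^{3/2} (-1) sin(2*pi*s) ds = (-1/(2*pi)) - (-1/(2*pi)) = 0.
Directly, an antiderivative of (2) sin(2*pi*s) is -cos(2*pi*s)/pi; evaluating from 3/2 to 3: ∫_{3/2}^{3} (2) sin(2*pi*s) ds = (-1/pi) - (1/pi) = -2/pi.
Summing the pieces and multiplying by (1/3) gives b_6 = -2/pi.

-2/pi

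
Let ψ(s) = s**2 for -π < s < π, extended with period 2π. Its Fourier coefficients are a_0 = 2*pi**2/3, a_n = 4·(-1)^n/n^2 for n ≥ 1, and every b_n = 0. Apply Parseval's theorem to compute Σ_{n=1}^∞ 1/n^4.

pi**4/90

Parseval: a_0^2/2 + Σ a_n^2 = (1/π) ∫_{-π}^{π} ψ(s)^2 ds = 2*pi**4/5.
Subtract a_0^2/2 = 2*pi**4/9: Σ a_n^2 = 8*pi**4/45.
Since a_n^2 = 16/n^4, Σ 1/n^4 = pi**4/90.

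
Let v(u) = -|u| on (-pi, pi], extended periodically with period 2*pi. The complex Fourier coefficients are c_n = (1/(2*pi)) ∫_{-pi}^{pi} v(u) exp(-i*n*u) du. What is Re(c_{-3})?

2/(9*pi)

Since v is real-valued, Re(c_{-3}) = (1/(2*pi)) ∫_{-pi}^{pi} v(u) cos(-3*u) du = a_{3}/2.
v is even and cos(-3*u) is even, so the integrand is even: ∫_{-pi}^{pi} v(u) cos(-3*u) du = 2∫_0^{pi} v(u) cos(-3*u) du.
Integrating by parts (boundary term plus one more integral), an antiderivative of (-u) cos(-3*u) is -u*sin(3*u)/3 - cos(3*u)/9; evaluating from 0 to pi: ∫_{0}^{pi} (-u) cos(-3*u) du = (1/9) - (-1/9) = 2/9.
So ∫_{-pi}^{pi} v(u) cos(-3*u) du = 4/9.
Hence Re(c_{-3}) = (1/(2*pi))·(4/9) = 2/(9*pi).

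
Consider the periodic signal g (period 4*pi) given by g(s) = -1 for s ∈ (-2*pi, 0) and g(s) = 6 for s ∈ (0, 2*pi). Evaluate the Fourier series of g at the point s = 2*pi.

At s = 2*pi the one-sided limits are g(2*pi^-) = 6 and g(2*pi^+) = -1.
By Dirichlet's theorem the series converges to their average, [(6) + (-1)]/2 = 5/2.

5/2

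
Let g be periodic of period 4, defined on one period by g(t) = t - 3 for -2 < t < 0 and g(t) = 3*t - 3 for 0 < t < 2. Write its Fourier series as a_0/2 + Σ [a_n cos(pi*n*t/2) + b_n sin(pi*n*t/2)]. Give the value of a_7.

-8/(49*pi**2)

a_7 = 1/2 ∫_{-2}^{2} g(t) cos(7*pi*t/2) dt.
Split the integral at the breakpoints.
Integrating by parts (boundary term plus one more integral), an antiderivative of (t - 3) cos(7*pi*t/2) is 2*t*sin(7*pi*t/2)/(7*pi) - 6*sin(7*pi*t/2)/(7*pi) + 4*cos(7*pi*t/2)/(49*pi**2); evaluating from -2 to 0: ∫_{-2}^{0} (t - 3) cos(7*pi*t/2) dt = (4/(49*pi**2)) - (-4/(49*pi**2)) = 8/(49*pi**2).
Integrating by parts (boundary term plus one more integral), an antiderivative of (3*t - 3) cos(7*pi*t/2) is 6*t*sin(7*pi*t/2)/(7*pi) - 6*sin(7*pi*t/2)/(7*pi) + 12*cos(7*pi*t/2)/(49*pi**2); evaluating from 0 to 2: ∫_{0}^{2} (3*t - 3) cos(7*pi*t/2) dt = (-12/(49*pi**2)) - (12/(49*pi**2)) = -24/(49*pi**2).
Summing the pieces and multiplying by (1/2) gives a_7 = -8/(49*pi**2).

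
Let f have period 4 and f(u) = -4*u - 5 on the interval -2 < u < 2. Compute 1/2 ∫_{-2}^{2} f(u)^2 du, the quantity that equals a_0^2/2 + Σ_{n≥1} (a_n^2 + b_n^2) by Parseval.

1/2 ∫_{-2}^{2} f(u)^2 du = 1/2 · (556/3) = 278/3.

278/3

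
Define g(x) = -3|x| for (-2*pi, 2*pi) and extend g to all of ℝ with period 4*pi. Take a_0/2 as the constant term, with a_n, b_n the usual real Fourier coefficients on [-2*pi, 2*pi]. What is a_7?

a_7 = (1/(2*pi)) ∫_{-2*pi}^{2*pi} g(x) cos(7*x/2) dx.
g is even and cos(7*x/2) is even, so the integrand is even and a_7 = 1/pi ∫_0^{2*pi} g(x) cos(7*x/2) dx.
Integrating by parts (boundary term plus one more integral), an antiderivative of (-3*x) cos(7*x/2) is -6*x*sin(7*x/2)/7 - 12*cos(7*x/2)/49; evaluating from 0 to 2*pi: ∫_{0}^{2*pi} (-3*x) cos(7*x/2) dx = (12/49) - (-12/49) = 24/49.
Hence a_7 = (1/pi)·(24/49) = 24/(49*pi).

24/(49*pi)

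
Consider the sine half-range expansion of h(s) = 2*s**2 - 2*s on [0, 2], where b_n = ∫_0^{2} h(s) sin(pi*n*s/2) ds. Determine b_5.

8*(-8 + 25*pi**2)/(125*pi**3)

b_5 = ∫_0^{2} (2*s**2 - 2*s) sin(5*pi*s/2) ds.
Integrating by parts twice (tabular method), an antiderivative of (2*s**2 - 2*s) sin(5*pi*s/2) is -4*s**2*cos(5*pi*s/2)/(5*pi) + 16*s*sin(5*pi*s/2)/(25*pi**2) + 4*s*cos(5*pi*s/2)/(5*pi) - 8*sin(5*pi*s/2)/(25*pi**2) + 32*cos(5*pi*s/2)/(125*pi**3); evaluating from 0 to 2: ∫_{0}^{2} (2*s**2 - 2*s) sin(5*pi*s/2) ds = (8*(-4 + 25*pi**2)/(125*pi**3)) - (32/(125*pi**3)) = 8*(-8 + 25*pi**2)/(125*pi**3).
Hence b_5 = 8*(-8 + 25*pi**2)/(125*pi**3).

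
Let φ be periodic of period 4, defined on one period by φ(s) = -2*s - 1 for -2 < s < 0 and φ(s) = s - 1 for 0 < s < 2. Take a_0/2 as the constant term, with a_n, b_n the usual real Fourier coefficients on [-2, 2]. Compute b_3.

-2/(3*pi)

b_3 = 1/2 ∫_{-2}^{2} φ(s) sin(3*pi*s/2) ds.
Split the integral at the breakpoints.
Integrating by parts (boundary term plus one more integral), an antiderivative of (-2*s - 1) sin(3*pi*s/2) is 4*s*cos(3*pi*s/2)/(3*pi) - 8*sin(3*pi*s/2)/(9*pi**2) + 2*cos(3*pi*s/2)/(3*pi); evaluating from -2 to 0: ∫_{-2}^{0} (-2*s - 1) sin(3*pi*s/2) ds = (2/(3*pi)) - (2/pi) = -4/(3*pi).
Integrating by parts (boundary term plus one more integral), an antiderivative of (s - 1) sin(3*pi*s/2) is -2*s*cos(3*pi*s/2)/(3*pi) + 4*sin(3*pi*s/2)/(9*pi**2) + 2*cos(3*pi*s/2)/(3*pi); evaluating from 0 to 2: ∫_{0}^{2} (s - 1) sin(3*pi*s/2) ds = (2/(3*pi)) - (2/(3*pi)) = 0.
Summing the pieces and multiplying by (1/2) gives b_3 = -2/(3*pi).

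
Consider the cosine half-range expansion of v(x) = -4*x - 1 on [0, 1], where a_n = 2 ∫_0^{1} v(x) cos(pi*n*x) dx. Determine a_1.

16/pi**2

a_1 = 2 ∫_0^{1} (-4*x - 1) cos(pi*x) dx.
Integrating by parts (boundary term plus one more integral), an antiderivative of (-4*x - 1) cos(pi*x) is -4*x*sin(pi*x)/pi - sin(pi*x)/pi - 4*cos(pi*x)/pi**2; evaluating from 0 to 1: ∫_{0}^{1} (-4*x - 1) cos(pi*x) dx = (4/pi**2) - (-4/pi**2) = 8/pi**2.
Hence a_1 = 2·(8/pi**2) = 16/pi**2.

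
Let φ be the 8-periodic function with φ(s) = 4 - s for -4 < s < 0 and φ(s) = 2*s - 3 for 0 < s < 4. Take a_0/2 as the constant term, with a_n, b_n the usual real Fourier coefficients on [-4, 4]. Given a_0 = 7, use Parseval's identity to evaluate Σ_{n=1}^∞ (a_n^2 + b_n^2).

115/6

Parseval: a_0^2/2 + Σ_{n≥1} (a_n^2+b_n^2) = 1/4 ∫_{-4}^{4} φ(s)^2 ds = 131/3.
Subtract a_0^2/2 = 49/2: Σ (a_n^2+b_n^2) = 115/6.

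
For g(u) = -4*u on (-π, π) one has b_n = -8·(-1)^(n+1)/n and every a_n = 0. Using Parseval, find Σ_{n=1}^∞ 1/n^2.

Parseval: Σ b_n^2 = (1/π) ∫_{-π}^{π} g(u)^2 du = 32*pi**2/3.
Σ b_n^2 = Σ 64/n^2, so Σ 1/n^2 = (32*pi**2/3)/64 = pi**2/6.

pi**2/6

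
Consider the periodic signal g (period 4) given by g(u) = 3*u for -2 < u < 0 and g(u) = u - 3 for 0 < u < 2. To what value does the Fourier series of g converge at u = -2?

At u = -2 the one-sided limits are g(-2^-) = -1 and g(-2^+) = -6.
By Dirichlet's theorem the series converges to their average, [(-1) + (-6)]/2 = -7/2.

-7/2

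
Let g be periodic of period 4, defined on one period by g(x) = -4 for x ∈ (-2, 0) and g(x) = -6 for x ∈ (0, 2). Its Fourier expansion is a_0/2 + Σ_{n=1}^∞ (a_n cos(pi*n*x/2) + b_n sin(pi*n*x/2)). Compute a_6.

a_6 = 1/2 ∫_{-2}^{2} g(x) cos(3*pi*x) dx.
Split the integral at the breakpoints.
Directly, an antiderivative of (-4) cos(3*pi*x) is -4*sin(3*pi*x)/(3*pi); evaluating from -2 to 0: ∫_{-2}^{0} (-4) cos(3*pi*x) dx = (0) - (0) = 0.
Directly, an antiderivative of (-6) cos(3*pi*x) is -2*sin(3*pi*x)/pi; evaluating from 0 to 2: ∫_{0}^{2} (-6) cos(3*pi*x) dx = (0) - (0) = 0.
Summing the pieces and multiplying by (1/2) gives a_6 = 0.

0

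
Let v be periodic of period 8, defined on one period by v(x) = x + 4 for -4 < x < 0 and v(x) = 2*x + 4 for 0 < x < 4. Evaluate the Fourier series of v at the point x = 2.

8

v is continuous at x = 2 with value 8, so the series converges to 8 there.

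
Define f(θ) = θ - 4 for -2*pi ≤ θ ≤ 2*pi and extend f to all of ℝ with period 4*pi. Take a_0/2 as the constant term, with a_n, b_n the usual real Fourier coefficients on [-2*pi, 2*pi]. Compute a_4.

a_4 = (1/(2*pi)) ∫_{-2*pi}^{2*pi} f(θ) cos(2*θ) dθ.
Integrating by parts (boundary term plus one more integral), an antiderivative of (θ - 4) cos(2*θ) is θ*sin(2*θ)/2 - 2*sin(2*θ) + cos(2*θ)/4; evaluating from -2*pi to 2*pi: ∫_{-2*pi}^{2*pi} (θ - 4) cos(2*θ) dθ = (1/4) - (1/4) = 0.
Hence a_4 = (1/(2*pi))·(0) = 0.

0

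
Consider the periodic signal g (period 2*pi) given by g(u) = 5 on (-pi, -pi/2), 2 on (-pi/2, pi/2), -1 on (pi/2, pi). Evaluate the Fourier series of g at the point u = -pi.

At u = -pi the one-sided limits are g(-pi^-) = -1 and g(-pi^+) = 5.
By Dirichlet's theorem the series converges to their average, [(-1) + (5)]/2 = 2.

2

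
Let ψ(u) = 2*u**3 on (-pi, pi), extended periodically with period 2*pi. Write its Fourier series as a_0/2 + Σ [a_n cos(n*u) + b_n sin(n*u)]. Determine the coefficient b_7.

b_7 = 1/pi ∫_{-pi}^{pi} ψ(u) sin(7*u) du.
ψ is odd and sin(7*u) is odd, so the integrand is even and b_7 = 2/pi ∫_0^{pi} ψ(u) sin(7*u) du.
Integrating by parts three times (tabular method), an antiderivative of (2*u**3) sin(7*u) is -2*u**3*cos(7*u)/7 + 6*u**2*sin(7*u)/49 + 12*u*cos(7*u)/343 - 12*sin(7*u)/2401; evaluating from 0 to pi: ∫_{0}^{pi} (2*u**3) sin(7*u) du = (2*pi*(-6 + 49*pi**2)/343) - (0) = 2*pi*(-6 + 49*pi**2)/343.
Hence b_7 = (2/pi)·(2*pi*(-6 + 49*pi**2)/343) = -24/343 + 4*pi**2/7.

-24/343 + 4*pi**2/7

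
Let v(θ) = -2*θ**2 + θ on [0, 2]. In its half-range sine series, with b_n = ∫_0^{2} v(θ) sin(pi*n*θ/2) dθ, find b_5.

b_5 = ∫_0^{2} (-2*θ**2 + θ) sin(5*pi*θ/2) dθ.
Integrating by parts twice (tabular method), an antiderivative of (-2*θ**2 + θ) sin(5*pi*θ/2) is 4*θ**2*cos(5*pi*θ/2)/(5*pi) - 16*θ*sin(5*pi*θ/2)/(25*pi**2) - 2*θ*cos(5*pi*θ/2)/(5*pi) + 4*sin(5*pi*θ/2)/(25*pi**2) - 32*cos(5*pi*θ/2)/(125*pi**3); evaluating from 0 to 2: ∫_{0}^{2} (-2*θ**2 + θ) sin(5*pi*θ/2) dθ = (4*(8 - 75*pi**2)/(125*pi**3)) - (-32/(125*pi**3)) = 4*(16 - 75*pi**2)/(125*pi**3).
Hence b_5 = 4*(16 - 75*pi**2)/(125*pi**3).

4*(16 - 75*pi**2)/(125*pi**3)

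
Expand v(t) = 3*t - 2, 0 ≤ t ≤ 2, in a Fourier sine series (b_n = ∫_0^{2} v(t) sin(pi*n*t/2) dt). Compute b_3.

b_3 = ∫_0^{2} (3*t - 2) sin(3*pi*t/2) dt.
Integrating by parts (boundary term plus one more integral), an antiderivative of (3*t - 2) sin(3*pi*t/2) is -2*t*cos(3*pi*t/2)/pi + 4*sin(3*pi*t/2)/(3*pi**2) + 4*cos(3*pi*t/2)/(3*pi); evaluating from 0 to 2: ∫_{0}^{2} (3*t - 2) sin(3*pi*t/2) dt = (8/(3*pi)) - (4/(3*pi)) = 4/(3*pi).
Hence b_3 = 4/(3*pi).

4/(3*pi)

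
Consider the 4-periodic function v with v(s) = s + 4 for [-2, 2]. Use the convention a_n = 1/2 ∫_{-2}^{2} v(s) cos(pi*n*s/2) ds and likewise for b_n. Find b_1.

4/pi

b_1 = 1/2 ∫_{-2}^{2} v(s) sin(pi*s/2) ds.
Integrating by parts (boundary term plus one more integral), an antiderivative of (s + 4) sin(pi*s/2) is -2*s*cos(pi*s/2)/pi + 4*sin(pi*s/2)/pi**2 - 8*cos(pi*s/2)/pi; evaluating from -2 to 2: ∫_{-2}^{2} (s + 4) sin(pi*s/2) ds = (12/pi) - (4/pi) = 8/pi.
Hence b_1 = (1/2)·(8/pi) = 4/pi.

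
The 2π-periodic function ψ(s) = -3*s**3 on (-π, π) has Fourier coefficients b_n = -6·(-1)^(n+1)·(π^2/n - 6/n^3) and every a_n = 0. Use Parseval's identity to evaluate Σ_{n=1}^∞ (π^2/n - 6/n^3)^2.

pi**6/14

Parseval: Σ b_n^2 = (1/π) ∫_{-π}^{π} ψ(s)^2 ds = 18*pi**6/7.
b_n^2 = 36·(π^2/n - 6/n^3)^2, so the sum equals (18*pi**6/7)/36 = pi**6/14.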